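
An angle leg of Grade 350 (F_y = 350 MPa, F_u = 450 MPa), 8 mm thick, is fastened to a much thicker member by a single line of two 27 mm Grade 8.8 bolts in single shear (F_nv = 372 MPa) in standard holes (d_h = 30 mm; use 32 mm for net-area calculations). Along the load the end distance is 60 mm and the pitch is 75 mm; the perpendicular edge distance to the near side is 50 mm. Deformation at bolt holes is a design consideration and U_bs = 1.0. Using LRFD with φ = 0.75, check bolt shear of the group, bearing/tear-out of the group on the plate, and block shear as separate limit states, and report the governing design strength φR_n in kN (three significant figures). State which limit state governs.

Bolt shear: A_b = π·27²/4 = 572.6 mm²; R_n = 372 × 572.6 × 2 × 1 / 1000 = 426 kN → 0.75 × 426 = 319 kN.
Bearing: edge l_c = 45, r_n = 194.4 kN; interior l_c = 45, r_n = 194.4 kN; R_n = 194.4 + 1·194.4 = 388.8 kN → 292 kN.
Block shear: A_gv = 1080, A_nv = 696, A_nt = 272 mm²; R_n = min(0.6F_uA_nv, 0.6F_yA_gv) + U_bs·F_u·A_nt = 310.3 kN → 233 kN.
Block shear governs: 233 kN.

233 kN (block shear governs)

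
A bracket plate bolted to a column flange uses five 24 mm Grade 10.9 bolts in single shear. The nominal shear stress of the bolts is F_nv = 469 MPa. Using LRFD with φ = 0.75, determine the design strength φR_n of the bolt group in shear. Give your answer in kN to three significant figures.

A_b = π × 24² / 4 = 452.4 mm².
R_n = F_nv · A_b · n · n_s = 469 × 452.4 × 5 × 1 / 1000 = 1061 kN.
Design strength φR_n = 0.75 × 1061 = 796 kN.

796 kN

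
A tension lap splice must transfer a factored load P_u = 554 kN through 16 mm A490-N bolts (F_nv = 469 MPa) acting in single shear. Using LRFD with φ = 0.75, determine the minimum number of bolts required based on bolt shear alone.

A_b = π·16²/4 = 201.1 mm².
Per-bolt design strength φR_n = 0.75 × 469 × 201.1 × 1 / 1000 = 70.72 kN.
n ≥ 554 / 70.72 = 7.833 → use 8 bolts.

8 bolts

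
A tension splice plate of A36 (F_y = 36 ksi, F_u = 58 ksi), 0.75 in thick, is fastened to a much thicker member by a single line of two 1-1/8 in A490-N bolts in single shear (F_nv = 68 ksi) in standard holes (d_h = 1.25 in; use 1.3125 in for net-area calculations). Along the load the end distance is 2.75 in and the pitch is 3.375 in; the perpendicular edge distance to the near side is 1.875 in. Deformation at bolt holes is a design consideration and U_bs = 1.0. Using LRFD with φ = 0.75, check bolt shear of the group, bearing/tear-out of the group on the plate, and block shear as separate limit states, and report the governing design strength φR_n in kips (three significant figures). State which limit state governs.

101 kips (bolt shear governs)

Bolt shear: A_b = π·1.125²/4 = 0.994 in²; R_n = 68 × 0.994 × 2 × 1 = 135.2 kips → 0.75 × 135.2 = 101 kips.
Bearing: edge l_c = 2.125, r_n = 110.9 kips; interior l_c = 2.125, r_n = 110.9 kips; R_n = 110.9 + 1·110.9 = 221.8 kips → 166 kips.
Block shear: A_gv = 4.594, A_nv = 3.117, A_nt = 0.9141 in²; R_n = min(0.6F_uA_nv, 0.6F_yA_gv) + U_bs·F_u·A_nt = 152.2 kips → 114 kips.
Bolt shear governs: 101 kips.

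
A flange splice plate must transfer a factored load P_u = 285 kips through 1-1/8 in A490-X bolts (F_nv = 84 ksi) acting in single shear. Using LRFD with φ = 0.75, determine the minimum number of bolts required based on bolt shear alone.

5 bolts

A_b = π·1.125²/4 = 0.994 in².
Per-bolt design strength φR_n = 0.75 × 84 × 0.994 × 1 = 62.62 kips.
n ≥ 285 / 62.62 = 4.551 → use 5 bolts.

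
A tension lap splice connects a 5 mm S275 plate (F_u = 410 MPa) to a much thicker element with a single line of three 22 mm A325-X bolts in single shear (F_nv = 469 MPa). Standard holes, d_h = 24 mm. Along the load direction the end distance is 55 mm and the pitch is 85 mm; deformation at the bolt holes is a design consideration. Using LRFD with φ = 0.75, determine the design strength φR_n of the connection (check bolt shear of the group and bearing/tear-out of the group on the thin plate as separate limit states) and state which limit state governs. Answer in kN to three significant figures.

Bolt shear: A_b = π·22²/4 = 380.1 mm²; R_n = 469 × 380.1 × 3 × 1 / 1000 = 534.8 kN → 0.75 × 534.8 = 401 kN.
Bearing (1.2 l_c t F_u ≤ 2.4 d t F_u): upper limit = 2.4·22·5·410 / 1000 = 108.2 kN.
  Edge l_c = 55 − 24/2 = 43 → r_n = 105.8 kN; interior l_c = 85 − 24 = 61 → r_n = 108.2 kN.
  R_n,bearing = 1·105.8 + 2·108.2 = 322.3 kN → 0.75 × 322.3 = 242 kN.
Bearing governs: 242 kN.

242 kN (bearing governs)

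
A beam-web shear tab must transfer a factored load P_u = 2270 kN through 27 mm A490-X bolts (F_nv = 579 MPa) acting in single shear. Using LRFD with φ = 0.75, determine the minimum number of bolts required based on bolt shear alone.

A_b = π·27²/4 = 572.6 mm².
Per-bolt design strength φR_n = 0.75 × 579 × 572.6 × 1 / 1000 = 248.6 kN.
n ≥ 2270 / 248.6 = 9.13 → use 10 bolts.

10 bolts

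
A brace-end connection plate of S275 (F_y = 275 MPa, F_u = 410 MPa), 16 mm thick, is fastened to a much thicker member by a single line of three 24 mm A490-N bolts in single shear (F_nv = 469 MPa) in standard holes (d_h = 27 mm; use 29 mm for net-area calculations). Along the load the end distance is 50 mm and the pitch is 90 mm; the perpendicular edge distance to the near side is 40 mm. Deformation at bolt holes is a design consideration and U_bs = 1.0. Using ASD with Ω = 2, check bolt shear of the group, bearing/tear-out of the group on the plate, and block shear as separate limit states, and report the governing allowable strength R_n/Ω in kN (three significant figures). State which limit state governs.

Bolt shear: A_b = π·24²/4 = 452.4 mm²; R_n = 469 × 452.4 × 3 × 1 / 1000 = 636.5 kN → 636.5 / 2 = 318 kN.
Bearing: edge l_c = 36.5, r_n = 287.3 kN; interior l_c = 63, r_n = 377.9 kN; R_n = 287.3 + 2·377.9 = 1043 kN → 522 kN.
Block shear: A_gv = 3680, A_nv = 2520, A_nt = 408 mm²; R_n = min(0.6F_uA_nv, 0.6F_yA_gv) + U_bs·F_u·A_nt = 774.5 kN → 387 kN.
Bolt shear governs: 318 kN.

318 kN (bolt shear governs)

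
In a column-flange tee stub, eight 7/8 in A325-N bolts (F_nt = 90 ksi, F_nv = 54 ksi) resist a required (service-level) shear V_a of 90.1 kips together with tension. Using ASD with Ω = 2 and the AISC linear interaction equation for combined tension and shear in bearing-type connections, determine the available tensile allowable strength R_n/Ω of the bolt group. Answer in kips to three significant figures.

131 kips

A_b = π·0.875²/4 = 0.6013 in²; f_rv = 90.1 / (8 × 0.6013) = 18.73 ksi.
F'_nt = 1.3 F_nt − (Ω F_nt / F_nv) f_rv = 1.3·90 − (2·90/54)·18.73 = 54.57 ksi, capped at F_nt → F'_nt = 54.57 ksi.
R_n = F'_nt · A_b · n = 54.57 × 0.6013 × 8 = 262.5 kips.
Allowable strength R_n/Ω = 262.5 / 2 = 131 kips.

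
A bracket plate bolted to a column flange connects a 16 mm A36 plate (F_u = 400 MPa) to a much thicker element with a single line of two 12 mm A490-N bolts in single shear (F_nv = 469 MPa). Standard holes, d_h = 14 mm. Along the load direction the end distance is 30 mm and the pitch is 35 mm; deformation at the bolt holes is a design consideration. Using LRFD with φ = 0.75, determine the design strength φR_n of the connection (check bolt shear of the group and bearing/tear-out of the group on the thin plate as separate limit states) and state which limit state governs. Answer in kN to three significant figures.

Bolt shear: A_b = π·12²/4 = 113.1 mm²; R_n = 469 × 113.1 × 2 × 1 / 1000 = 106.1 kN → 0.75 × 106.1 = 79.6 kN.
Bearing (1.2 l_c t F_u ≤ 2.4 d t F_u): upper limit = 2.4·12·16·400 / 1000 = 184.3 kN.
  Edge l_c = 30 − 14/2 = 23 → r_n = 176.6 kN; interior l_c = 35 − 14 = 21 → r_n = 161.3 kN.
  R_n,bearing = 1·176.6 + 1·161.3 = 337.9 kN → 0.75 × 337.9 = 253 kN.
Bolt shear governs: 79.6 kN.

79.6 kN (bolt shear governs)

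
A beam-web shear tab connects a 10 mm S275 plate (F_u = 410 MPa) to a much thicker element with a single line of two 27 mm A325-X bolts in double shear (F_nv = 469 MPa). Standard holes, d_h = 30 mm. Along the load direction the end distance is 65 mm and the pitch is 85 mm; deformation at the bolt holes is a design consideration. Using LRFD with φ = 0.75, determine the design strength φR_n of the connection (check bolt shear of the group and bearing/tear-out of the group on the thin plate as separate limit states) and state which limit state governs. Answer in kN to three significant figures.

384 kN (bearing governs)

Bolt shear: A_b = π·27²/4 = 572.6 mm²; R_n = 469 × 572.6 × 2 × 2 / 1000 = 1074 kN → 0.75 × 1074 = 806 kN.
Bearing (1.2 l_c t F_u ≤ 2.4 d t F_u): upper limit = 2.4·27·10·410 / 1000 = 265.7 kN.
  Edge l_c = 65 − 30/2 = 50 → r_n = 246 kN; interior l_c = 85 − 30 = 55 → r_n = 265.7 kN.
  R_n,bearing = 1·246 + 1·265.7 = 511.7 kN → 0.75 × 511.7 = 384 kN.
Bearing governs: 384 kN.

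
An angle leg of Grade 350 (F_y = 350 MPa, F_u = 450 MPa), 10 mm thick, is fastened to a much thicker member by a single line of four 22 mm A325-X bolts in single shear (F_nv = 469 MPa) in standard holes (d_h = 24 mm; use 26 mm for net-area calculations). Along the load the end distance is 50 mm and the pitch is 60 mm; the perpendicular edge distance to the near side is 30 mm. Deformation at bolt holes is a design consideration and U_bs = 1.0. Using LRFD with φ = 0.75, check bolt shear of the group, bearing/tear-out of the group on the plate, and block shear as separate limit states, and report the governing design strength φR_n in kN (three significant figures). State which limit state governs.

339 kN (block shear governs)

Bolt shear: A_b = π·22²/4 = 380.1 mm²; R_n = 469 × 380.1 × 4 × 1 / 1000 = 713.1 kN → 0.75 × 713.1 = 535 kN.
Bearing: edge l_c = 38, r_n = 205.2 kN; interior l_c = 36, r_n = 194.4 kN; R_n = 205.2 + 3·194.4 = 788.4 kN → 591 kN.
Block shear: A_gv = 2300, A_nv = 1390, A_nt = 170 mm²; R_n = min(0.6F_uA_nv, 0.6F_yA_gv) + U_bs·F_u·A_nt = 451.8 kN → 339 kN.
Block shear governs: 339 kN.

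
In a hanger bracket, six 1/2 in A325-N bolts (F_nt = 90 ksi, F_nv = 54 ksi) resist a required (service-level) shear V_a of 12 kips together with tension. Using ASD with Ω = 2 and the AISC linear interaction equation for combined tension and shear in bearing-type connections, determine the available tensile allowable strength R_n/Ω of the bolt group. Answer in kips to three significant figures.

48.9 kips

A_b = π·0.5²/4 = 0.1963 in²; f_rv = 12 / (6 × 0.1963) = 10.19 ksi.
F'_nt = 1.3 F_nt − (Ω F_nt / F_nv) f_rv = 1.3·90 − (2·90/54)·10.19 = 83.05 ksi, capped at F_nt → F'_nt = 83.05 ksi.
R_n = F'_nt · A_b · n = 83.05 × 0.1963 × 6 = 97.84 kips.
Allowable strength R_n/Ω = 97.84 / 2 = 48.9 kips.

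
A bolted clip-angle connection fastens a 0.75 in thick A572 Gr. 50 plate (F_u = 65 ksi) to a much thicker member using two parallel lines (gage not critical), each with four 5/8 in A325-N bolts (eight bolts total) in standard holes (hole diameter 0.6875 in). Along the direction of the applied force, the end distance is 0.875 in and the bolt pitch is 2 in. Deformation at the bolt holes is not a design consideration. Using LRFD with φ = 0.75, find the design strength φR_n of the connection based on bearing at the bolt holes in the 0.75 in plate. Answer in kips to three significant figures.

Per bolt r_n = 1.5 l_c t F_u ≤ 3.0 d t F_u; upper limit = 3.0 × 0.625 × 0.75 × 65 = 91.41 kips.
Edge bolt: l_c = 0.875 − 0.6875/2 = 0.5312 in → 1.5 × 0.5312 × 0.75 × 65 = 38.85 → r_n = 38.85 kips.
Interior bolts: l_c = 2 − 0.6875 = 1.312 in → 1.5 × 1.312 × 0.75 × 65 = 95.98 → r_n = 91.41 kips.
R_n = 2 × 38.85 + 6 × 91.41 = 626.1 kips.
Design strength φR_n = 0.75 × 626.1 = 470 kips.

470 kips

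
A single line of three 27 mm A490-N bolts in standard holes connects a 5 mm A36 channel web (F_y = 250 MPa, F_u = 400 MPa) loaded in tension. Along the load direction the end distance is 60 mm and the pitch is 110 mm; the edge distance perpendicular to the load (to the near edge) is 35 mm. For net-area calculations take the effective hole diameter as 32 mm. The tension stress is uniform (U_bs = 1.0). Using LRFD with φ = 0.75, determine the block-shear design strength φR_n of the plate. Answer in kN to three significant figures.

Shear plane L_v = 60 + 2·110 = 280 mm; A_gv = 280 × 5 = 1400 mm².
A_nv = (280 − 2.5·32) × 5 = 1000 mm².
A_nt = (35 − 0.5·32) × 5 = 95 mm².
0.6 F_u A_nv = 240 kN; 0.6 F_y A_gv = 210 kN → shear yielding governs the shear term.
R_n = 210 + 1.0 × 400 × 95 / 1000 = 248 kN.
Design strength φR_n = 0.75 × 248 = 186 kN.

186 kN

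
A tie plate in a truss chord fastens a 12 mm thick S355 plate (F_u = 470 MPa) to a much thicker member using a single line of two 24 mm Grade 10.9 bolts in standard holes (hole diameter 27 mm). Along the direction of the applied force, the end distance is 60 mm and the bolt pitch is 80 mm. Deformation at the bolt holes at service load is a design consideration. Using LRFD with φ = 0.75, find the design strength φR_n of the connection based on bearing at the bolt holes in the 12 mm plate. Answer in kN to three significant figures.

480 kN

Per bolt r_n = 1.2 l_c t F_u ≤ 2.4 d t F_u; upper limit = 2.4 × 24 × 12 × 470 / 1000 = 324.9 kN.
Edge bolt: l_c = 60 − 27/2 = 46.5 mm → 1.2 × 46.5 × 12 × 470 / 1000 = 314.7 → r_n = 314.7 kN.
Interior bolts: l_c = 80 − 27 = 53 mm → 1.2 × 53 × 12 × 470 / 1000 = 358.7 → r_n = 324.9 kN.
R_n = 1 × 314.7 + 1 × 324.9 = 639.6 kN.
Design strength φR_n = 0.75 × 639.6 = 480 kN.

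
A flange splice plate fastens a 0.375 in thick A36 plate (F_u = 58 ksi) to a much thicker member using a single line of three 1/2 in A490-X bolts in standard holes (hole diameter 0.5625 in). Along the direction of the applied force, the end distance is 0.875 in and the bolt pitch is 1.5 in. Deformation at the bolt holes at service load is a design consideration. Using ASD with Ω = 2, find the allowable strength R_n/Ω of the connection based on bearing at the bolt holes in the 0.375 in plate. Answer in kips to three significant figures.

Per bolt r_n = 1.2 l_c t F_u ≤ 2.4 d t F_u; upper limit = 2.4 × 0.5 × 0.375 × 58 = 26.1 kips.
Edge bolt: l_c = 0.875 − 0.5625/2 = 0.5938 in → 1.2 × 0.5938 × 0.375 × 58 = 15.5 → r_n = 15.5 kips.
Interior bolts: l_c = 1.5 − 0.5625 = 0.9375 in → 1.2 × 0.9375 × 0.375 × 58 = 24.47 → r_n = 24.47 kips.
R_n = 1 × 15.5 + 2 × 24.47 = 64.43 kips.
Allowable strength R_n/Ω = 64.43 / 2 = 32.2 kips.

32.2 kips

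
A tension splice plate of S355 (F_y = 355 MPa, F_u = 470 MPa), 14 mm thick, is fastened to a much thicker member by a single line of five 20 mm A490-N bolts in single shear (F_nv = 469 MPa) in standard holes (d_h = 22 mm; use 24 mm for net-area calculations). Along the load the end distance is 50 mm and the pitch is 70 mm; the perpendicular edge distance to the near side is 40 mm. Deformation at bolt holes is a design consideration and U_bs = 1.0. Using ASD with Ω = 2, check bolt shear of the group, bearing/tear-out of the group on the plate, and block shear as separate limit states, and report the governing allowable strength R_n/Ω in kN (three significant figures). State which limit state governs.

368 kN (bolt shear governs)

Bolt shear: A_b = π·20²/4 = 314.2 mm²; R_n = 469 × 314.2 × 5 × 1 / 1000 = 736.7 kN → 736.7 / 2 = 368 kN.
Bearing: edge l_c = 39, r_n = 307.9 kN; interior l_c = 48, r_n = 315.8 kN; R_n = 307.9 + 4·315.8 = 1571 kN → 786 kN.
Block shear: A_gv = 4620, A_nv = 3108, A_nt = 392 mm²; R_n = min(0.6F_uA_nv, 0.6F_yA_gv) + U_bs·F_u·A_nt = 1061 kN → 530 kN.
Bolt shear governs: 368 kN.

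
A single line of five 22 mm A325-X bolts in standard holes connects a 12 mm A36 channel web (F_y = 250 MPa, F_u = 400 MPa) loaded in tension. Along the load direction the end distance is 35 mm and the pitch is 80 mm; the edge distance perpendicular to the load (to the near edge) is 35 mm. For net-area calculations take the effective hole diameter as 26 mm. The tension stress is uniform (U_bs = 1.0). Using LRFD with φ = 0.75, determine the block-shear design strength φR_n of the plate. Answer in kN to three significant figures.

558 kN

Shear plane L_v = 35 + 4·80 = 355 mm; A_gv = 355 × 12 = 4260 mm².
A_nv = (355 − 4.5·26) × 12 = 2856 mm².
A_nt = (35 − 0.5·26) × 12 = 264 mm².
0.6 F_u A_nv = 685.4 kN; 0.6 F_y A_gv = 639 kN → shear yielding governs the shear term.
R_n = 639 + 1.0 × 400 × 264 / 1000 = 744.6 kN.
Design strength φR_n = 0.75 × 744.6 = 558 kN.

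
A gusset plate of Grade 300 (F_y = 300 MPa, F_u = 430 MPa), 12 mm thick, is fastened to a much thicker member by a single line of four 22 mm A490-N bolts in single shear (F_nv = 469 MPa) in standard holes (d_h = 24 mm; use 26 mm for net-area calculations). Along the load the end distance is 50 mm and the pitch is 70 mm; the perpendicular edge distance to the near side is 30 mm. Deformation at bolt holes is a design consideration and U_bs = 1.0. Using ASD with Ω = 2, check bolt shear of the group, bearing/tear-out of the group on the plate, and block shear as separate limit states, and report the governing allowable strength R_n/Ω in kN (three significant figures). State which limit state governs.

305 kN (block shear governs)

Bolt shear: A_b = π·22²/4 = 380.1 mm²; R_n = 469 × 380.1 × 4 × 1 / 1000 = 713.1 kN → 713.1 / 2 = 357 kN.
Bearing: edge l_c = 38, r_n = 235.3 kN; interior l_c = 46, r_n = 272.4 kN; R_n = 235.3 + 3·272.4 = 1053 kN → 526 kN.
Block shear: A_gv = 3120, A_nv = 2028, A_nt = 204 mm²; R_n = min(0.6F_uA_nv, 0.6F_yA_gv) + U_bs·F_u·A_nt = 610.9 kN → 305 kN.
Block shear governs: 305 kN.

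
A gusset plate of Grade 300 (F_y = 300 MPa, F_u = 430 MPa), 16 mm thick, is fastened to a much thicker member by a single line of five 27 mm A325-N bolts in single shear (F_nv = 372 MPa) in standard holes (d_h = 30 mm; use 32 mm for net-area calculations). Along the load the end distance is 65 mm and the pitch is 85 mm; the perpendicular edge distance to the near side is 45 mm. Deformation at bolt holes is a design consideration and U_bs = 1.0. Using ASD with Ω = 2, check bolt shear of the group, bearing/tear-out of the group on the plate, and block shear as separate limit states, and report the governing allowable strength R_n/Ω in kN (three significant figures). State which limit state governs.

Bolt shear: A_b = π·27²/4 = 572.6 mm²; R_n = 372 × 572.6 × 5 × 1 / 1000 = 1065 kN → 1065 / 2 = 532 kN.
Bearing: edge l_c = 50, r_n = 412.8 kN; interior l_c = 55, r_n = 445.8 kN; R_n = 412.8 + 4·445.8 = 2196 kN → 1100 kN.
Block shear: A_gv = 6480, A_nv = 4176, A_nt = 464 mm²; R_n = min(0.6F_uA_nv, 0.6F_yA_gv) + U_bs·F_u·A_nt = 1277 kN → 638 kN.
Bolt shear governs: 532 kN.

532 kN (bolt shear governs)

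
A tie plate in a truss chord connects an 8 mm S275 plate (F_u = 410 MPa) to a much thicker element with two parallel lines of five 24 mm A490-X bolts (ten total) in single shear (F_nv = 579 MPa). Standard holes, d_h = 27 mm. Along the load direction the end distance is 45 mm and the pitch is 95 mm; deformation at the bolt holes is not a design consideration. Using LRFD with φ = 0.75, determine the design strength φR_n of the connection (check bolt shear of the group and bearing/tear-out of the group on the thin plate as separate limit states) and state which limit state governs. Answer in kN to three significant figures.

Bolt shear: A_b = π·24²/4 = 452.4 mm²; R_n = 579 × 452.4 × 10 × 1 / 1000 = 2619 kN → 0.75 × 2619 = 1960 kN.
Bearing (1.5 l_c t F_u ≤ 3.0 d t F_u): upper limit = 3.0·24·8·410 / 1000 = 236.2 kN.
  Edge l_c = 45 − 27/2 = 31.5 → r_n = 155 kN; interior l_c = 95 − 27 = 68 → r_n = 236.2 kN.
  R_n,bearing = 2·155 + 8·236.2 = 2199 kN → 0.75 × 2199 = 1650 kN.
Bearing governs: 1650 kN.

1650 kN (bearing governs)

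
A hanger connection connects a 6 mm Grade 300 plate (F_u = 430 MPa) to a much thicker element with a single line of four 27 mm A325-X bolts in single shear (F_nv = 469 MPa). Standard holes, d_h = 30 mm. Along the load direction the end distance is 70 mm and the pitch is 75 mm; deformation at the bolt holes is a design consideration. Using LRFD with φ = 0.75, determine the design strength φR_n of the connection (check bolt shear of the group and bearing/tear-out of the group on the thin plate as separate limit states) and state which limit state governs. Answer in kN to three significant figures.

439 kN (bearing governs)

Bolt shear: A_b = π·27²/4 = 572.6 mm²; R_n = 469 × 572.6 × 4 × 1 / 1000 = 1074 kN → 0.75 × 1074 = 806 kN.
Bearing (1.2 l_c t F_u ≤ 2.4 d t F_u): upper limit = 2.4·27·6·430 / 1000 = 167.2 kN.
  Edge l_c = 70 − 30/2 = 55 → r_n = 167.2 kN; interior l_c = 75 − 30 = 45 → r_n = 139.3 kN.
  R_n,bearing = 1·167.2 + 3·139.3 = 585.1 kN → 0.75 × 585.1 = 439 kN.
Bearing governs: 439 kN.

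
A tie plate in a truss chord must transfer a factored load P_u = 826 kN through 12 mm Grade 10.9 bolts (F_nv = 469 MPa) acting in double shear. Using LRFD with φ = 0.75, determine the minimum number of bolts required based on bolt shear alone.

11 bolts

A_b = π·12²/4 = 113.1 mm².
Per-bolt design strength φR_n = 0.75 × 469 × 113.1 × 2 / 1000 = 79.56 kN.
n ≥ 826 / 79.56 = 10.38 → use 11 bolts.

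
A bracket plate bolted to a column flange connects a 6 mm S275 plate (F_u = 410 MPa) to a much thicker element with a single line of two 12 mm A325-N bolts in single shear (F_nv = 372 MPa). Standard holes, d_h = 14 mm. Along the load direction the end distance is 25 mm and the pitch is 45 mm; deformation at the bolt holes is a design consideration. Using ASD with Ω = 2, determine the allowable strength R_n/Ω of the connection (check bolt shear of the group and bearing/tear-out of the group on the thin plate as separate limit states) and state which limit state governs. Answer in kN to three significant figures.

42.1 kN (bolt shear governs)

Bolt shear: A_b = π·12²/4 = 113.1 mm²; R_n = 372 × 113.1 × 2 × 1 / 1000 = 84.14 kN → 84.14 / 2 = 42.1 kN.
Bearing (1.2 l_c t F_u ≤ 2.4 d t F_u): upper limit = 2.4·12·6·410 / 1000 = 70.85 kN.
  Edge l_c = 25 − 14/2 = 18 → r_n = 53.14 kN; interior l_c = 45 − 14 = 31 → r_n = 70.85 kN.
  R_n,bearing = 1·53.14 + 1·70.85 = 124 kN → 124 / 2 = 62 kN.
Bolt shear governs: 42.1 kN.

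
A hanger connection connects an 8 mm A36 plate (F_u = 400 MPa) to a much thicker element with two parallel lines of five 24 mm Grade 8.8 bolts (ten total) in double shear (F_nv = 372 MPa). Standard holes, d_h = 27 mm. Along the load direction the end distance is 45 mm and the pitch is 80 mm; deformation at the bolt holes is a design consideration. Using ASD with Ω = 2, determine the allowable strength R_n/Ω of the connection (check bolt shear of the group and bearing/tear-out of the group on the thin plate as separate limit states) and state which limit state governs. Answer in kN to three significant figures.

858 kN (bearing governs)

Bolt shear: A_b = π·24²/4 = 452.4 mm²; R_n = 372 × 452.4 × 10 × 2 / 1000 = 3366 kN → 3366 / 2 = 1680 kN.
Bearing (1.2 l_c t F_u ≤ 2.4 d t F_u): upper limit = 2.4·24·8·400 / 1000 = 184.3 kN.
  Edge l_c = 45 − 27/2 = 31.5 → r_n = 121 kN; interior l_c = 80 − 27 = 53 → r_n = 184.3 kN.
  R_n,bearing = 2·121 + 8·184.3 = 1716 kN → 1716 / 2 = 858 kN.
Bearing governs: 858 kN.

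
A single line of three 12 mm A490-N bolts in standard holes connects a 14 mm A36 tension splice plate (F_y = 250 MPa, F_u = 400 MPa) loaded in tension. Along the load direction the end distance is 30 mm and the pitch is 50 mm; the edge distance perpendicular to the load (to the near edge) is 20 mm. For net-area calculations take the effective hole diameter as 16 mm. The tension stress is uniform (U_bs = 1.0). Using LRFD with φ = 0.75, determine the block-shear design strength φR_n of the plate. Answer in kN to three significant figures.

255 kN

Shear plane L_v = 30 + 2·50 = 130 mm; A_gv = 130 × 14 = 1820 mm².
A_nv = (130 − 2.5·16) × 14 = 1260 mm².
A_nt = (20 − 0.5·16) × 14 = 168 mm².
0.6 F_u A_nv = 302.4 kN; 0.6 F_y A_gv = 273 kN → shear yielding governs the shear term.
R_n = 273 + 1.0 × 400 × 168 / 1000 = 340.2 kN.
Design strength φR_n = 0.75 × 340.2 = 255 kN.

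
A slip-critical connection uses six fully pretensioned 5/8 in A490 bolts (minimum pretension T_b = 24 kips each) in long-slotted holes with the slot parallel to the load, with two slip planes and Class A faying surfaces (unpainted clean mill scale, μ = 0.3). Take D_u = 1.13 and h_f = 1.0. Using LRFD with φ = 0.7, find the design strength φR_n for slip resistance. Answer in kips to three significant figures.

R_n = μ · D_u · h_f · T_b · n_s · n_b = 0.3 × 1.13 × 1.0 × 24 × 2 × 6 = 97.63 kips.
Design strength φR_n = 0.7 × 97.63 = 68.3 kips.

68.3 kips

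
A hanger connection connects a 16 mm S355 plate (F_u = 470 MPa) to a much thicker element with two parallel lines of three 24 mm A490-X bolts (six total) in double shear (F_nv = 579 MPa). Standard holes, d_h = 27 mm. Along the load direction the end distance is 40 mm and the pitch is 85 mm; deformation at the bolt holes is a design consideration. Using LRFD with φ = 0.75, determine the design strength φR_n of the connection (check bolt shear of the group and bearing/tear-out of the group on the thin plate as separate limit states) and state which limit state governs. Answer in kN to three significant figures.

Bolt shear: A_b = π·24²/4 = 452.4 mm²; R_n = 579 × 452.4 × 6 × 2 / 1000 = 3143 kN → 0.75 × 3143 = 2360 kN.
Bearing (1.2 l_c t F_u ≤ 2.4 d t F_u): upper limit = 2.4·24·16·470 / 1000 = 433.2 kN.
  Edge l_c = 40 − 27/2 = 26.5 → r_n = 239.1 kN; interior l_c = 85 − 27 = 58 → r_n = 433.2 kN.
  R_n,bearing = 2·239.1 + 4·433.2 = 2211 kN → 0.75 × 2211 = 1660 kN.
Bearing governs: 1660 kN.

1660 kN (bearing governs)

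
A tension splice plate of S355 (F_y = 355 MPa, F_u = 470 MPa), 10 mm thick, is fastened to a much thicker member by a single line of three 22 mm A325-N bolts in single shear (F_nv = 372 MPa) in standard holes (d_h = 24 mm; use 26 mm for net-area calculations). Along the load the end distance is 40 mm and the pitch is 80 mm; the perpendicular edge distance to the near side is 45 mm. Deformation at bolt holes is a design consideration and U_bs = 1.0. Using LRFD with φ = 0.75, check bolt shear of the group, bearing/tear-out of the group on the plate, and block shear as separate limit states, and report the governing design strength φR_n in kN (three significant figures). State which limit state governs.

318 kN (bolt shear governs)

Bolt shear: A_b = π·22²/4 = 380.1 mm²; R_n = 372 × 380.1 × 3 × 1 / 1000 = 424.2 kN → 0.75 × 424.2 = 318 kN.
Bearing: edge l_c = 28, r_n = 157.9 kN; interior l_c = 56, r_n = 248.2 kN; R_n = 157.9 + 2·248.2 = 654.2 kN → 491 kN.
Block shear: A_gv = 2000, A_nv = 1350, A_nt = 320 mm²; R_n = min(0.6F_uA_nv, 0.6F_yA_gv) + U_bs·F_u·A_nt = 531.1 kN → 398 kN.
Bolt shear governs: 318 kN.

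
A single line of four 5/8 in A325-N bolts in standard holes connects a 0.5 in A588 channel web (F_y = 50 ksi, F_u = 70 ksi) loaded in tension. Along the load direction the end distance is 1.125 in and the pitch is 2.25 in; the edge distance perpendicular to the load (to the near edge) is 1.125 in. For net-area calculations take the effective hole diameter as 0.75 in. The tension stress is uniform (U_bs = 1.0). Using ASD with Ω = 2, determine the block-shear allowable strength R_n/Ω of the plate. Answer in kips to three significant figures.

Shear plane L_v = 1.125 + 3·2.25 = 7.875 in; A_gv = 7.875 × 0.5 = 3.938 in².
A_nv = (7.875 − 3.5·0.75) × 0.5 = 2.625 in².
A_nt = (1.125 − 0.5·0.75) × 0.5 = 0.375 in².
0.6 F_u A_nv = 110.2 kips; 0.6 F_y A_gv = 118.1 kips → shear rupture governs the shear term.
R_n = 110.2 + 1.0 × 70 × 0.375 = 136.5 kips.
Allowable strength R_n/Ω = 136.5 / 2 = 68.2 kips.

68.2 kips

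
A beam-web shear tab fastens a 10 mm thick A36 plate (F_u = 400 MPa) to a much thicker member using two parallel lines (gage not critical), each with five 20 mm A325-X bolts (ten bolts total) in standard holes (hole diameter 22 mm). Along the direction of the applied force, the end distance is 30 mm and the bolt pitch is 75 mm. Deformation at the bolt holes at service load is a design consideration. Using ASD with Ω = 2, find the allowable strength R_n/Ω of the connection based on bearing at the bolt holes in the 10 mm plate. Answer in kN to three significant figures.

Per bolt r_n = 1.2 l_c t F_u ≤ 2.4 d t F_u; upper limit = 2.4 × 20 × 10 × 400 / 1000 = 192 kN.
Edge bolt: l_c = 30 − 22/2 = 19 mm → 1.2 × 19 × 10 × 400 / 1000 = 91.2 → r_n = 91.2 kN.
Interior bolts: l_c = 75 − 22 = 53 mm → 1.2 × 53 × 10 × 400 / 1000 = 254.4 → r_n = 192 kN.
R_n = 2 × 91.2 + 8 × 192 = 1718 kN.
Allowable strength R_n/Ω = 1718 / 2 = 859 kN.

859 kN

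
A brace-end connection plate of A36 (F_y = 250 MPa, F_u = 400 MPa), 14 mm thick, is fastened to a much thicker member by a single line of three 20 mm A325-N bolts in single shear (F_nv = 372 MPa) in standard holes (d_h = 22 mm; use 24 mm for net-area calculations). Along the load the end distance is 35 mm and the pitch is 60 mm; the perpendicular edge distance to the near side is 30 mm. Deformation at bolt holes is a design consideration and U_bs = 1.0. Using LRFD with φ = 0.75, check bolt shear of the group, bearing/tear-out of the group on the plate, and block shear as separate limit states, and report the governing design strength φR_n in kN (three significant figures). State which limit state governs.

263 kN (bolt shear governs)

Bolt shear: A_b = π·20²/4 = 314.2 mm²; R_n = 372 × 314.2 × 3 × 1 / 1000 = 350.6 kN → 0.75 × 350.6 = 263 kN.
Bearing: edge l_c = 24, r_n = 161.3 kN; interior l_c = 38, r_n = 255.4 kN; R_n = 161.3 + 2·255.4 = 672 kN → 504 kN.
Block shear: A_gv = 2170, A_nv = 1330, A_nt = 252 mm²; R_n = min(0.6F_uA_nv, 0.6F_yA_gv) + U_bs·F_u·A_nt = 420 kN → 315 kN.
Bolt shear governs: 263 kN.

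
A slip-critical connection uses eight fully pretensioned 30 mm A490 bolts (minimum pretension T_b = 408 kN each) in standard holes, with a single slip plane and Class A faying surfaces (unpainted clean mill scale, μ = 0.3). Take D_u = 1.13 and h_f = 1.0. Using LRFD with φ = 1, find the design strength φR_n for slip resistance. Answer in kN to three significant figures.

R_n = μ · D_u · h_f · T_b · n_s · n_b = 0.3 × 1.13 × 1.0 × 408 × 1 × 8 = 1106 kN.
Design strength φR_n = 1 × 1106 = 1110 kN.

1110 kN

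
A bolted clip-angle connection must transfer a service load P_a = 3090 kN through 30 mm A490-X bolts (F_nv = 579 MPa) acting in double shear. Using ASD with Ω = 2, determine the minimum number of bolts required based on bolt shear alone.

8 bolts

A_b = π·30²/4 = 706.9 mm².
Per-bolt allowable strength R_n/Ω = 579 × 706.9 × 2 / 1000 / 2 = 409.3 kN.
n ≥ 3090 / 409.3 = 7.55 → use 8 bolts.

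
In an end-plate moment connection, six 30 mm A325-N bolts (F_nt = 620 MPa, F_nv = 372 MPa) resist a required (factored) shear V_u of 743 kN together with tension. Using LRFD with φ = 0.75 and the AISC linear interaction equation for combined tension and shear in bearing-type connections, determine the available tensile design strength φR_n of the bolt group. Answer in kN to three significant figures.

1330 kN

A_b = π·30²/4 = 706.9 mm²; f_rv = 743 × 1000 / (6 × 706.9) = 175.2 MPa.
F'_nt = 1.3 F_nt − (F_nt / φF_nv) f_rv = 1.3·620 − (620/(0.75·372))·175.2 = 416.7 MPa, capped at F_nt → F'_nt = 416.7 MPa.
R_n = F'_nt · A_b · n = 416.7 × 706.9 × 6 / 1000 = 1767 kN.
Design strength φR_n = 0.75 × 1767 = 1330 kN.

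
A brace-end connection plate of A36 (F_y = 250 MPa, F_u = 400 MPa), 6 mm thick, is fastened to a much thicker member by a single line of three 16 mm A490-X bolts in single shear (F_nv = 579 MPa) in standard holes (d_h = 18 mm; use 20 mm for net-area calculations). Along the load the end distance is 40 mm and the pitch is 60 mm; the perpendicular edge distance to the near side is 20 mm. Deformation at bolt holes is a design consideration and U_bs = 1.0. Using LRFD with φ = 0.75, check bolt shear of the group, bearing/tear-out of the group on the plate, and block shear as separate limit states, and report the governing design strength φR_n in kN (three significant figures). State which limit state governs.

Bolt shear: A_b = π·16²/4 = 201.1 mm²; R_n = 579 × 201.1 × 3 × 1 / 1000 = 349.2 kN → 0.75 × 349.2 = 262 kN.
Bearing: edge l_c = 31, r_n = 89.28 kN; interior l_c = 42, r_n = 92.16 kN; R_n = 89.28 + 2·92.16 = 273.6 kN → 205 kN.
Block shear: A_gv = 960, A_nv = 660, A_nt = 60 mm²; R_n = min(0.6F_uA_nv, 0.6F_yA_gv) + U_bs·F_u·A_nt = 168 kN → 126 kN.
Block shear governs: 126 kN.

126 kN (block shear governs)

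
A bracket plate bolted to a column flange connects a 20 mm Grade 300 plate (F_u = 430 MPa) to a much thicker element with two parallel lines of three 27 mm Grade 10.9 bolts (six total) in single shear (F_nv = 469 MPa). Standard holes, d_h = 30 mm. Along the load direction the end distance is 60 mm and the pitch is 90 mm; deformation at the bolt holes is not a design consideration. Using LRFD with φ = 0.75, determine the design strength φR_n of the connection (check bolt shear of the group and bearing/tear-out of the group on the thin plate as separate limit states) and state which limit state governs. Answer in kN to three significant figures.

Bolt shear: A_b = π·27²/4 = 572.6 mm²; R_n = 469 × 572.6 × 6 × 1 / 1000 = 1611 kN → 0.75 × 1611 = 1210 kN.
Bearing (1.5 l_c t F_u ≤ 3.0 d t F_u): upper limit = 3.0·27·20·430 / 1000 = 696.6 kN.
  Edge l_c = 60 − 30/2 = 45 → r_n = 580.5 kN; interior l_c = 90 − 30 = 60 → r_n = 696.6 kN.
  R_n,bearing = 2·580.5 + 4·696.6 = 3947 kN → 0.75 × 3947 = 2960 kN.
Bolt shear governs: 1210 kN.

1210 kN (bolt shear governs)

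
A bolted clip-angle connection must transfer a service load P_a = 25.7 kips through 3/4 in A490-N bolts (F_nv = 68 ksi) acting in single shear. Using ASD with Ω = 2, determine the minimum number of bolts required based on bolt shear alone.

2 bolts

A_b = π·0.75²/4 = 0.4418 in².
Per-bolt allowable strength R_n/Ω = 68 × 0.4418 × 1 / 2 = 15.02 kips.
n ≥ 25.7 / 15.02 = 1.711 → use 2 bolts.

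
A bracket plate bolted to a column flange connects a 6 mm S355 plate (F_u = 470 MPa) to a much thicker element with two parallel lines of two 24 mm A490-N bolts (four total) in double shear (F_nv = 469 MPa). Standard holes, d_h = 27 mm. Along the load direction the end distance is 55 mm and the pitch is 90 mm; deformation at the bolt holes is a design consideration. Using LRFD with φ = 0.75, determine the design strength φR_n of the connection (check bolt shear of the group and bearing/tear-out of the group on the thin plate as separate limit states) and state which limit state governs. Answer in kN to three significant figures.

Bolt shear: A_b = π·24²/4 = 452.4 mm²; R_n = 469 × 452.4 × 4 × 2 / 1000 = 1697 kN → 0.75 × 1697 = 1270 kN.
Bearing (1.2 l_c t F_u ≤ 2.4 d t F_u): upper limit = 2.4·24·6·470 / 1000 = 162.4 kN.
  Edge l_c = 55 − 27/2 = 41.5 → r_n = 140.4 kN; interior l_c = 90 − 27 = 63 → r_n = 162.4 kN.
  R_n,bearing = 2·140.4 + 2·162.4 = 605.7 kN → 0.75 × 605.7 = 454 kN.
Bearing governs: 454 kN.

454 kN (bearing governs)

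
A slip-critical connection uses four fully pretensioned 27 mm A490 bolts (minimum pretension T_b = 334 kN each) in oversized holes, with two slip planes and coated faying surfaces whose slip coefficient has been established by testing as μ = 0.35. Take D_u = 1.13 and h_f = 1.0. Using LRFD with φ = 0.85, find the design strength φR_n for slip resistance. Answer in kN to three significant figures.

R_n = μ · D_u · h_f · T_b · n_s · n_b = 0.35 × 1.13 × 1.0 × 334 × 2 × 4 = 1057 kN.
Design strength φR_n = 0.85 × 1057 = 898 kN.

898 kN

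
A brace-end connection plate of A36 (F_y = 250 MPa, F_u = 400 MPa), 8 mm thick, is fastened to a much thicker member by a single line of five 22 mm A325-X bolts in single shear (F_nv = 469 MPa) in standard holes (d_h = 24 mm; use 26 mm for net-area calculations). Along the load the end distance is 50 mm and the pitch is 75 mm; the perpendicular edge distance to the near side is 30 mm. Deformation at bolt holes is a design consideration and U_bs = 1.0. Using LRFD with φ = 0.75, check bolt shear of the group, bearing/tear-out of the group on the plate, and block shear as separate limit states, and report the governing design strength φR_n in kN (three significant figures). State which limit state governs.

356 kN (block shear governs)

Bolt shear: A_b = π·22²/4 = 380.1 mm²; R_n = 469 × 380.1 × 5 × 1 / 1000 = 891.4 kN → 0.75 × 891.4 = 669 kN.
Bearing: edge l_c = 38, r_n = 145.9 kN; interior l_c = 51, r_n = 169 kN; R_n = 145.9 + 4·169 = 821.8 kN → 616 kN.
Block shear: A_gv = 2800, A_nv = 1864, A_nt = 136 mm²; R_n = min(0.6F_uA_nv, 0.6F_yA_gv) + U_bs·F_u·A_nt = 474.4 kN → 356 kN.
Block shear governs: 356 kN.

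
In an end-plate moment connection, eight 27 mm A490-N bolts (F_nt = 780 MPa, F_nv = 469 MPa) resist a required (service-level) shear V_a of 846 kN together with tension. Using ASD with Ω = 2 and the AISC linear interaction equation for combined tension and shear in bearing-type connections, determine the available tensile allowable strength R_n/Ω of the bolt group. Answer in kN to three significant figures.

A_b = π·27²/4 = 572.6 mm²; f_rv = 846 × 1000 / (8 × 572.6) = 184.7 MPa.
F'_nt = 1.3 F_nt − (Ω F_nt / F_nv) f_rv = 1.3·780 − (2·780/469)·184.7 = 399.7 MPa, capped at F_nt → F'_nt = 399.7 MPa.
R_n = F'_nt · A_b · n = 399.7 × 572.6 × 8 / 1000 = 1831 kN.
Allowable strength R_n/Ω = 1831 / 2 = 915 kN.

915 kN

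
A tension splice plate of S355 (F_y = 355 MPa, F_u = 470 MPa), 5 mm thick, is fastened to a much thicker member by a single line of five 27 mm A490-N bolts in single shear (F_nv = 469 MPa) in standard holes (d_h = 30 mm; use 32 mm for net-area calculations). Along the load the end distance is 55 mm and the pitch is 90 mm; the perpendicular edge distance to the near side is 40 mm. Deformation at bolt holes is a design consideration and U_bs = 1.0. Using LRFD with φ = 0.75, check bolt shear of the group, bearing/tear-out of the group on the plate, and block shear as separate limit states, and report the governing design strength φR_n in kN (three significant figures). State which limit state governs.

Bolt shear: A_b = π·27²/4 = 572.6 mm²; R_n = 469 × 572.6 × 5 × 1 / 1000 = 1343 kN → 0.75 × 1343 = 1010 kN.
Bearing: edge l_c = 40, r_n = 112.8 kN; interior l_c = 60, r_n = 152.3 kN; R_n = 112.8 + 4·152.3 = 721.9 kN → 541 kN.
Block shear: A_gv = 2075, A_nv = 1355, A_nt = 120 mm²; R_n = min(0.6F_uA_nv, 0.6F_yA_gv) + U_bs·F_u·A_nt = 438.5 kN → 329 kN.
Block shear governs: 329 kN.

329 kN (block shear governs)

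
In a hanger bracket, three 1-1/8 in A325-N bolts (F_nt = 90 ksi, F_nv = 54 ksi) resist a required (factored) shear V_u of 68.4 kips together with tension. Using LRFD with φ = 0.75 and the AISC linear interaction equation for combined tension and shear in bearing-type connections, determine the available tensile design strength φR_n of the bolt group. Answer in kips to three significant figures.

A_b = π·1.125²/4 = 0.994 in²; f_rv = 68.4 / (3 × 0.994) = 22.94 ksi.
F'_nt = 1.3 F_nt − (F_nt / φF_nv) f_rv = 1.3·90 − (90/(0.75·54))·22.94 = 66.03 ksi, capped at F_nt → F'_nt = 66.03 ksi.
R_n = F'_nt · A_b · n = 66.03 × 0.994 × 3 = 196.9 kips.
Design strength φR_n = 0.75 × 196.9 = 148 kips.

148 kips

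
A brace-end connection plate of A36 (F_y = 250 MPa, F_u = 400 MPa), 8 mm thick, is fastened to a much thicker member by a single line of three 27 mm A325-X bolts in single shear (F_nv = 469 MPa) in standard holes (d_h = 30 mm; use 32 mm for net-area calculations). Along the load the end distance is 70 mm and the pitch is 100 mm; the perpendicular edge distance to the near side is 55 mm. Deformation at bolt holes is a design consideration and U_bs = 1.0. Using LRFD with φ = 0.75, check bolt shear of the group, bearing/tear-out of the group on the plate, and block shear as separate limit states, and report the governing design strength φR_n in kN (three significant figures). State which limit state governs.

Bolt shear: A_b = π·27²/4 = 572.6 mm²; R_n = 469 × 572.6 × 3 × 1 / 1000 = 805.6 kN → 0.75 × 805.6 = 604 kN.
Bearing: edge l_c = 55, r_n = 207.4 kN; interior l_c = 70, r_n = 207.4 kN; R_n = 207.4 + 2·207.4 = 622.1 kN → 467 kN.
Block shear: A_gv = 2160, A_nv = 1520, A_nt = 312 mm²; R_n = min(0.6F_uA_nv, 0.6F_yA_gv) + U_bs·F_u·A_nt = 448.8 kN → 337 kN.
Block shear governs: 337 kN.

337 kN (block shear governs)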